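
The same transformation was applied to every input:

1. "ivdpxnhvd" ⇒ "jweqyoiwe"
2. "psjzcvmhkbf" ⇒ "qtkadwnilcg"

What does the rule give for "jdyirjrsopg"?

The rule is to shift every letter 1 place forward in the alphabet (wrapping around).
Doing the same to "jdyirjrsopg": "kezjskstpqh".

kezjskstpqh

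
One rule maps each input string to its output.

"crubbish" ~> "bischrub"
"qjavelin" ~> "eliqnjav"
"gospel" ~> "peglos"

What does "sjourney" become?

rnesyjou

The rule is to swap the first and last characters, then swap the front and back halves of the string.
Starting from "sjourney": after the first operation, "yjournes"; after the second, "rnesyjou".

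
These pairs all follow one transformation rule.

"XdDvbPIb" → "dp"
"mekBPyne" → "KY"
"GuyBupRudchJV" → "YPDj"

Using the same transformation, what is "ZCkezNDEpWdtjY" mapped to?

In each case the input is transformed by: flip the case of every letter, then keep one character in every 3, starting at position 3 (positions 3rd, 6th, 9th, ...).
"ZCkezNDEpWdtjY" → "zcKEZndePwDTJy" → "KnPT".
(Check on "mekBPyne": → "MEKbpYNE" → "KY" ✓)

KnPT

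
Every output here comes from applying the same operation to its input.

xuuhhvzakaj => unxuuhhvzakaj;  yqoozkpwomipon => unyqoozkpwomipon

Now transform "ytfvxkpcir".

unytfvxkpcir

Each output is the input with this applied: prepend "un".
"ytfvxkpcir" → "unytfvxkpcir".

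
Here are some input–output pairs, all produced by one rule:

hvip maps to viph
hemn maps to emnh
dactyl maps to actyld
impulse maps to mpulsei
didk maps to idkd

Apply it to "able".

blea

In each case the input is transformed by: move the first character to the end.
Doing the same to "able": "blea".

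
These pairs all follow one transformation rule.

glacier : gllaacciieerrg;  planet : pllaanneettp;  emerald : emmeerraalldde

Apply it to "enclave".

ennccllaavveee

The pattern: double every character, then move the first character to the end.
On "enclave": the first step gives "eennccllaavvee", and the second then gives "ennccllaavveee".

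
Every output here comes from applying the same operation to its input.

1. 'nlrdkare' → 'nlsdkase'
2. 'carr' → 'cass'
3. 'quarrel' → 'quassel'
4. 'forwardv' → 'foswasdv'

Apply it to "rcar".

scas

Looking at the pairs, the operation is to replace every "r" with "s".
Applying that to "rcar" gives "scas".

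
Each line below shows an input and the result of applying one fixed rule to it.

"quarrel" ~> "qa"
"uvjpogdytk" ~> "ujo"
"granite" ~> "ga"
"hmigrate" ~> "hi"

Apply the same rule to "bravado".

Rule — keep every other character starting from the first (positions 1st, 3rd, 5th, ...), then delete the last 2 characters.
Working it through for "bravado": intermediate "baao", final "ba".

ba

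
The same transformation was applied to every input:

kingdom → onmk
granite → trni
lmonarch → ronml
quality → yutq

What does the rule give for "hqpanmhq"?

The transformation: sort the characters into reverse alphabetical order, then delete the last 3 characters.
Starting from "hqpanmhq": after the first operation, "qqpnmhha"; after the second, "qqpnm".

qqpnm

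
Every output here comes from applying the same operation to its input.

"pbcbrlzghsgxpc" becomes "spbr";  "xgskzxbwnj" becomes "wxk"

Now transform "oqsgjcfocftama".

fmqj

Looking at the pairs, the operation is to swap the front and back halves of the string, then keep one character in every 3, starting at position 3 (positions 3rd, 6th, 9th, ...).
So "oqsgjcfocftama" becomes "fmqj".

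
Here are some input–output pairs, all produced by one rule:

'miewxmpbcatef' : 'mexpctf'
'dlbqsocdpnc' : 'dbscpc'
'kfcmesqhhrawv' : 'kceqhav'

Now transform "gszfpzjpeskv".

gzpjek

Rule — keep every other character starting from the first (positions 1st, 3rd, 5th, ...).
Applying that to "gszfpzjpeskv" gives "gzpjek".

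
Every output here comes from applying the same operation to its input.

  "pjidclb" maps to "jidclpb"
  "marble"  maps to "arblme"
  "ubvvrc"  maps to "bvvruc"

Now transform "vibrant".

ibranvt

In each case the input is transformed by: swap the first and last characters, then move the first character to the end.
Starting from "vibrant": after the first operation, "tibranv"; after the second, "ibranvt".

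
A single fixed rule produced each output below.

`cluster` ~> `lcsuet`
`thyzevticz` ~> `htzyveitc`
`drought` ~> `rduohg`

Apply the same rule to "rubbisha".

urbbsih

Rule — delete the last character, then swap each adjacent pair of characters (1↔2, 3↔4, ...).
On "rubbisha": the first step gives "rubbish", and the second then gives "urbbsih".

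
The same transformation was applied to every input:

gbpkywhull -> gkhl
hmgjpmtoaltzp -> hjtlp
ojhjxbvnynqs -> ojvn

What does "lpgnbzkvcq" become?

The pattern: keep one character in every 3, starting at position 1 (positions 1st, 4th, 7th, ...).
So "lpgnbzkvcq" becomes "lnkq".

lnkq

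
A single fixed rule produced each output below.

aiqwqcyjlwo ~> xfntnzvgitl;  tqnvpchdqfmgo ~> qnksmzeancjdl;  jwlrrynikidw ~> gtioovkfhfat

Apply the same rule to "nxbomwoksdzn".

kuyljtlhpawk

The rule is to shift every letter 3 places backward in the alphabet (wrapping around).
Doing the same to "nxbomwoksdzn": "kuyljtlhpawk".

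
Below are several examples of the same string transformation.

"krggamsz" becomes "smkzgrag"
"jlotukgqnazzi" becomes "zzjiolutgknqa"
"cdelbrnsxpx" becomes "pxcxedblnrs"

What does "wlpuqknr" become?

In each case the input is transformed by: move the last 3 characters to the front (rotate right by 3), then swap each adjacent pair of characters (1↔2, 3↔4, ...).
Applying both steps to "wlpuqknr": "knrwlpuq", then "nkwrplqu".

nkwrplqu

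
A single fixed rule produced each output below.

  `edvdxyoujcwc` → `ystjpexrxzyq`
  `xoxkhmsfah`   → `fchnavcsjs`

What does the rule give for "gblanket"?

Rule — shift every letter 5 places backward in the alphabet (wrapping around), then move the first 3 characters to the end (rotate left by 3).
For "gblanket" the result is "vifzobwg".

vifzobwg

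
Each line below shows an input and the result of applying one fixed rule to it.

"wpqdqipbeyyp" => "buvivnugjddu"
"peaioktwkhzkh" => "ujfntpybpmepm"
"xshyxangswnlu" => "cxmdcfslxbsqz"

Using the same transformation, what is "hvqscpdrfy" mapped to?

mavxhuiwkd

The transformation: shift every letter 5 places forward in the alphabet (wrapping around).
So "hvqscpdrfy" becomes "mavxhuiwkd".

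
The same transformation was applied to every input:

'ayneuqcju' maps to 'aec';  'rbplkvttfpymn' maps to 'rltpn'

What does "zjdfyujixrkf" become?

zfjr

The rule is to keep one character in every 3, starting at position 1 (positions 1st, 4th, 7th, ...).
On "zjdfyujixrkf" that produces "zfjr".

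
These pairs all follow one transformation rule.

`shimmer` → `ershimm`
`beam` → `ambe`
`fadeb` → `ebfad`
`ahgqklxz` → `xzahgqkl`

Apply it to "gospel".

elgosp

The rule is to move the last 2 characters to the front (rotate right by 2).
On "gospel" that produces "elgosp".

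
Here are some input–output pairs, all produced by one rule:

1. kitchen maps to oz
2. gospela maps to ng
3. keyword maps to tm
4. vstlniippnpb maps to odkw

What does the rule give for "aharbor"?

Rule — keep one character in every 3, starting at position 3 (positions 3rd, 6th, 9th, ...), then shift every letter 5 places backward in the alphabet (wrapping around).
For "aharbor", step one produces "ao"; step two turns that into "vj".

vj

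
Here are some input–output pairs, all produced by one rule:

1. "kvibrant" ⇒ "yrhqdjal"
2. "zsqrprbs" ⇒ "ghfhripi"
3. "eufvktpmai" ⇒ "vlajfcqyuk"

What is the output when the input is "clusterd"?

Looking at the pairs, the operation is to shift every letter 10 places backward in the alphabet (wrapping around), then move the first 2 characters to the end (rotate left by 2).
For "clusterd", step one produces "sbkijuht"; step two turns that into "kijuhtsb".
(Check on "zsqrprbs": → "pighfhri" → "ghfhripi" ✓)

kijuhtsb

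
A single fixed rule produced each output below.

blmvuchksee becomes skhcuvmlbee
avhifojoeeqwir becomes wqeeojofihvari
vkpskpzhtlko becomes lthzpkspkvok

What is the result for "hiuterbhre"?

hbretuiher

In each case the input is transformed by: reverse the string, then move the first 2 characters to the end (rotate left by 2).
For "hiuterbhre" the result is "hbretuiher".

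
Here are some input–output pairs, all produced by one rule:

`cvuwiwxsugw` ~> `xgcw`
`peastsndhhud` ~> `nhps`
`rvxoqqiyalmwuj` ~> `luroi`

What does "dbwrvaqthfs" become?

qfdr

Rule — keep one character in every 3, starting at position 1 (positions 1st, 4th, 7th, ...), then move the last 2 characters to the front (rotate right by 2).
Starting from "dbwrvaqthfs": after the first operation, "drqf"; after the second, "qfdr".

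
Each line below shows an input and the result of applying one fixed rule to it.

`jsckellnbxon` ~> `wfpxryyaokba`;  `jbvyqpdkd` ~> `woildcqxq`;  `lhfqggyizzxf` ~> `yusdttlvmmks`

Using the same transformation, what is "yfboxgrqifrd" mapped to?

lsobktedvseq

Looking at the pairs, the operation is to shift every letter 13 places forward in the alphabet (wrapping around) — i.e. ROT13.
So "yfboxgrqifrd" becomes "lsobktedvseq".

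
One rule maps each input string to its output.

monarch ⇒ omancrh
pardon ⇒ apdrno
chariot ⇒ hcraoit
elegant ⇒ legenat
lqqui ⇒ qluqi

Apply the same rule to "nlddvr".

Each output is the input with this applied: swap each adjacent pair of characters (1↔2, 3↔4, ...).
On "nlddvr" that produces "lnddrv".

lnddrv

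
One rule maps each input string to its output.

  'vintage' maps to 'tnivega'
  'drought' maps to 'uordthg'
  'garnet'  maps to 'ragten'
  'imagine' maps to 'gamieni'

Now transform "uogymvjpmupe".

What's happening: reverse the string, then move the first 3 characters to the end (rotate left by 3).
Starting from "uogymvjpmupe": after the first operation, "epumpjvmygou"; after the second, "mpjvmygouepu".

mpjvmygouepu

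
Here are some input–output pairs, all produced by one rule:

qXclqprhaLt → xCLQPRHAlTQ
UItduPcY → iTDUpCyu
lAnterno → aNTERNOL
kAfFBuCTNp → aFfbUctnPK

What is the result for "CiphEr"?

The transformation: move the first character to the end, then flip the case of every letter.
For "CiphEr", step one produces "iphErC"; step two turns that into "IPHeRc".

IPHeRc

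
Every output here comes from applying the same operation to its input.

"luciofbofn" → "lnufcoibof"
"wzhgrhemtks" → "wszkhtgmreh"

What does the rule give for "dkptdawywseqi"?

dikqpetsdwayw

Looking at the pairs, the operation is to take characters alternately from the front and the back (1st, last, 2nd, 2nd-last, ...).
For "dkptdawywseqi" the result is "dikqpetsdwayw".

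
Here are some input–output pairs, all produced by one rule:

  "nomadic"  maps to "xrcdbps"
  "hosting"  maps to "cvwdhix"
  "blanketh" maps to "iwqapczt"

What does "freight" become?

wiugtxv

The rule is to move the last 2 characters to the front (rotate right by 2), then shift every letter 11 places backward in the alphabet (wrapping around).
For "freight", step one produces "htfreig"; step two turns that into "wiugtxv".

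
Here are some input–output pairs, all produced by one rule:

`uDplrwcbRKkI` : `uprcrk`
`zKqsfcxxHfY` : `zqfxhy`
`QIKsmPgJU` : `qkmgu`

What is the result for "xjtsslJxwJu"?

The transformation: keep every other character starting from the first (positions 1st, 3rd, 5th, ...), then convert every letter to lowercase.
"xjtsslJxwJu" → "xtsJwu" → "xtsjwu".

xtsjwu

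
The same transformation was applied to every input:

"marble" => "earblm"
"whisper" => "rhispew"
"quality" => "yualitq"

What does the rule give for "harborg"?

The rule is to swap the first and last characters.
"harborg" → "garborh".

garborh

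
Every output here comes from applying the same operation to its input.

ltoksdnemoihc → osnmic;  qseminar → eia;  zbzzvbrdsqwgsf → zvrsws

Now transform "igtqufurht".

The pattern: delete the first character, then keep every other character starting from the second (positions 2nd, 4th, 6th, ...).
Applying both steps to "igtqufurht": "gtqufurht", then "tuuh".

tuuh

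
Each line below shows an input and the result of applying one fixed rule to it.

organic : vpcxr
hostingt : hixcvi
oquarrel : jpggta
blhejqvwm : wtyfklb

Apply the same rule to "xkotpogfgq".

Looking at the pairs, the operation is to delete the first 2 characters, then shift every letter 11 places backward in the alphabet (wrapping around).
Applying both steps to "xkotpogfgq": "otpogfgq", then "diedvuvf".

diedvuvf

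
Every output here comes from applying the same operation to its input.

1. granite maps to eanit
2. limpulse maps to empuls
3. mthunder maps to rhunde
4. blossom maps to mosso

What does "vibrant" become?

tbran

Each output is the input with this applied: delete the first 2 characters, then move the last character to the front.
So "vibrant" becomes "tbran".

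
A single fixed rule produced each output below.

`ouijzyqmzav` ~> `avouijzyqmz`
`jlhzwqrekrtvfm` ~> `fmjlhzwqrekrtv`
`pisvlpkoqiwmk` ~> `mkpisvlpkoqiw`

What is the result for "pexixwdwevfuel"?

elpexixwdwevfu

What's happening: move the last 2 characters to the front (rotate right by 2).
"pexixwdwevfuel" → "elpexixwdwevfu".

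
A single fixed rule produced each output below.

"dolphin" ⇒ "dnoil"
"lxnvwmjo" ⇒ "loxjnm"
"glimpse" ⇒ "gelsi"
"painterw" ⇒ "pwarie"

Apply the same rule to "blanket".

btlea

In each case the input is transformed by: take characters alternately from the front and the back (1st, last, 2nd, 2nd-last, ...), then delete the last 2 characters.
On "blanket": the first step gives "btleakn", and the second then gives "btlea".
(Check on "dolphin": → "dnoilhp" → "dnoil" ✓)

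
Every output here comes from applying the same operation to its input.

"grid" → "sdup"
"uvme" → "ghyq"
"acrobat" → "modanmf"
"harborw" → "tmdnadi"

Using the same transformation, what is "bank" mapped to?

Rule — shift every letter 12 places forward in the alphabet (wrapping around).
Doing the same to "bank": "nmzw".

nmzw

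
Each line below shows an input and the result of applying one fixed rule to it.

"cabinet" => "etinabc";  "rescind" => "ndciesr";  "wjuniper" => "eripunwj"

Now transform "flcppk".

Looking at the pairs, the operation is to reverse the string, then swap each adjacent pair of characters (1↔2, 3↔4, ...).
For "flcppk" the result is "pkcpfl".

pkcpfl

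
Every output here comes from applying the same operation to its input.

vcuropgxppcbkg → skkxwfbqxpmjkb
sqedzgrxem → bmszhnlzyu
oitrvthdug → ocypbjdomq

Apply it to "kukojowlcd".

jrgxyfpfje

Rule — swap the front and back halves of the string, then shift every letter 5 places backward in the alphabet (wrapping around).
Working it through for "kukojowlcd": intermediate "owlcdkukoj", final "jrgxyfpfje".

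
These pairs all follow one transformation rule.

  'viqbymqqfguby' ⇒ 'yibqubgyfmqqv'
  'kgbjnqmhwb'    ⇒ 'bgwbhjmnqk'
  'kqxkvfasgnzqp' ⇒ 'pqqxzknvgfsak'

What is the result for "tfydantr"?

What's happening: take characters alternately from the front and the back (1st, last, 2nd, 2nd-last, ...), then move the first character to the end.
On "tfydantr": the first step gives "trftynda", and the second then gives "rftyndat".

rftyndat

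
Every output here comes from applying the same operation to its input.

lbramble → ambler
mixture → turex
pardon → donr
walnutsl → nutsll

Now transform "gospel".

Looking at the pairs, the operation is to delete the first 2 characters, then move the first character to the end.
On "gospel" that produces "pels".

pels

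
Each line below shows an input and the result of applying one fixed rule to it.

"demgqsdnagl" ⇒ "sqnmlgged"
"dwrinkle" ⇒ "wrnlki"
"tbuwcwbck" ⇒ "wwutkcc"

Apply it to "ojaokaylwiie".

The rule is to sort the characters into reverse alphabetical order, then delete the last 2 characters.
"ojaokaylwiie" → "ywoolkjiieaa" → "ywoolkjiie".

ywoolkjiie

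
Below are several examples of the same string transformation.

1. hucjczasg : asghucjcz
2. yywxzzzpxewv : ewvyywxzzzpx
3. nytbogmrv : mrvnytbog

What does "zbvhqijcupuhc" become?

In each case the input is transformed by: move the last 3 characters to the front (rotate right by 3).
Applying that to "zbvhqijcupuhc" gives "uhczbvhqijcup".

uhczbvhqijcup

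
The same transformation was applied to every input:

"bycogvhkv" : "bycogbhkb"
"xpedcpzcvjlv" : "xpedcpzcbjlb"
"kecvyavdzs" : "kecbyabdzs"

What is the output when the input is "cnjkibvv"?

cnjkibbb

The pattern: replace every "v" with "b".
Applying that to "cnjkibvv" gives "cnjkibbb".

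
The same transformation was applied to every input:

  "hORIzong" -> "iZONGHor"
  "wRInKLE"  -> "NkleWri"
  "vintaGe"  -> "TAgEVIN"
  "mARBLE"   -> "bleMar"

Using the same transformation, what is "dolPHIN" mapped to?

What's happening: move the first 3 characters to the end (rotate left by 3), then flip the case of every letter.
Applying both steps to "dolPHIN": "PHINdol", then "phinDOL".

phinDOL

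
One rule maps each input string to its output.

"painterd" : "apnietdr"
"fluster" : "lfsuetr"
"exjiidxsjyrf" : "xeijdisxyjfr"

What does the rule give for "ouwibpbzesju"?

In each case the input is transformed by: swap each adjacent pair of characters (1↔2, 3↔4, ...).
For "ouwibpbzesju" the result is "uoiwpbzbseuj".

uoiwpbzbseuj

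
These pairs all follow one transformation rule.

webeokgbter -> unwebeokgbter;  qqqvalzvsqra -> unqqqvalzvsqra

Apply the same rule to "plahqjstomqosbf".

unplahqjstomqosbf

In each case the input is transformed by: prepend "un".
For "plahqjstomqosbf" the result is "unplahqjstomqosbf".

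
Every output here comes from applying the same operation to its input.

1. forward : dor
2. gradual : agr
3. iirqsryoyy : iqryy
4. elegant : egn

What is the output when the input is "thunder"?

In each case the input is transformed by: sort the characters into alphabetical order, then keep every other character starting from the second (positions 2nd, 4th, 6th, ...).
"thunder" → "dehnrtu" → "ent".

ent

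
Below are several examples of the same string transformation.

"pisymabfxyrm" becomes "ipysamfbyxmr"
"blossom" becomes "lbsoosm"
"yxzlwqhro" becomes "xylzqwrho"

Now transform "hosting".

ohtsnig

Rule — swap each adjacent pair of characters (1↔2, 3↔4, ...).
On "hosting" that produces "ohtsnig".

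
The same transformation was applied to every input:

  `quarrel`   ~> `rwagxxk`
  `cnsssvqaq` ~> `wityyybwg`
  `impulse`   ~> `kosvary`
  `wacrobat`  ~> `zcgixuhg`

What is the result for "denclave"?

kjktirgb

In each case the input is transformed by: shift every letter 6 places forward in the alphabet (wrapping around), then move the last character to the front.
Working it through for "denclave": intermediate "jktirgbk", final "kjktirgb".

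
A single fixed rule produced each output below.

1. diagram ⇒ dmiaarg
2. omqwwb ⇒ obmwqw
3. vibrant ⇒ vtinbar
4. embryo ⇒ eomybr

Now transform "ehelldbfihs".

eshheilflbd

Looking at the pairs, the operation is to take characters alternately from the front and the back (1st, last, 2nd, 2nd-last, ...).
On "ehelldbfihs" that produces "eshheilflbd".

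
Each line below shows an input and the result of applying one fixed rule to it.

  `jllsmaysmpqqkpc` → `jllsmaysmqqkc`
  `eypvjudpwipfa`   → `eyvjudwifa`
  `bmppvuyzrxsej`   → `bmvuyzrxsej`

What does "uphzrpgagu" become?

The transformation: remove every "p".
Doing the same to "uphzrpgagu": "uhzrgagu".

uhzrgagu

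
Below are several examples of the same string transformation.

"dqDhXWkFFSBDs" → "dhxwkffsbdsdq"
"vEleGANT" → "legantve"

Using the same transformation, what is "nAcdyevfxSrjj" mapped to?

cdyevfxsrjjna

The pattern: move the first 2 characters to the end (rotate left by 2), then convert every letter to lowercase.
For "nAcdyevfxSrjj", step one produces "cdyevfxSrjjnA"; step two turns that into "cdyevfxsrjjna".
(Check on "vEleGANT": → "leGANTvE" → "legantve" ✓)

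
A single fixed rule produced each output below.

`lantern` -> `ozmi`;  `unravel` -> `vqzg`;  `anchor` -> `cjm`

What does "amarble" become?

Rule — shift every letter 5 places backward in the alphabet (wrapping around), then delete the first 3 characters.
On "amarble": the first step gives "vhvmwgz", and the second then gives "mwgz".
(Check on "unravel": → "pimvqzg" → "vqzg" ✓)

mwgz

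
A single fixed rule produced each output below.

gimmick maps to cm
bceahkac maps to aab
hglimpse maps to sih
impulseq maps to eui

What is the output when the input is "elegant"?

ne

The rule is to reverse the string, then keep one character in every 3, starting at position 2 (positions 2nd, 5th, 8th, ...).
So "elegant" becomes "ne".
(Check on "impulseq": → "qeslupmi" → "eui" ✓)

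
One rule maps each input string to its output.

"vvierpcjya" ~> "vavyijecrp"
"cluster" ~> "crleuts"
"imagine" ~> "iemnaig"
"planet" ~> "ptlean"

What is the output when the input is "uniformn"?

unnmirfo

The pattern: take characters alternately from the front and the back (1st, last, 2nd, 2nd-last, ...).
So "uniformn" becomes "unnmirfo".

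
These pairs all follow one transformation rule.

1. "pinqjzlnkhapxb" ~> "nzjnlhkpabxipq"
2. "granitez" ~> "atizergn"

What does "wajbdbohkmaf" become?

Each output is the input with this applied: swap each adjacent pair of characters (1↔2, 3↔4, ...), then move the first 3 characters to the end (rotate left by 3).
Starting from "wajbdbohkmaf": after the first operation, "awbjbdhomkfa"; after the second, "jbdhomkfaawb".

jbdhomkfaawb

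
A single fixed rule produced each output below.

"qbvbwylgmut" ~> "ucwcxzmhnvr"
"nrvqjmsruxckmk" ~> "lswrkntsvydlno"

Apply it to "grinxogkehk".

Rule — swap the first and last characters, then shift every letter 1 place forward in the alphabet (wrapping around).
Starting from "grinxogkehk": after the first operation, "krinxogkehg"; after the second, "lsjoyphlfih".

lsjoyphlfih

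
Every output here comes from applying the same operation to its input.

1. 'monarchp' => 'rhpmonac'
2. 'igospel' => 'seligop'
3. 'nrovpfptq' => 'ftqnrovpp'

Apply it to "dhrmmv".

In each case the input is transformed by: move the last 3 characters to the front (rotate right by 3), then swap the first and last characters.
"dhrmmv" → "mmvdhr" → "rmvdhm".

rmvdhm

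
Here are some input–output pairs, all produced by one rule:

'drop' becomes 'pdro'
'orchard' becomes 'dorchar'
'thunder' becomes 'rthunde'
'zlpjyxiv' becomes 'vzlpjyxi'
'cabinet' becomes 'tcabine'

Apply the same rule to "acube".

eacub

The transformation: move the last character to the front.
Applying that to "acube" gives "eacub".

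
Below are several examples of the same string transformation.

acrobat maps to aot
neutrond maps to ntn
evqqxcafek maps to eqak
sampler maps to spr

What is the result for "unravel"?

ual

Rule — keep one character in every 3, starting at position 1 (positions 1st, 4th, 7th, ...).
Applying that to "unravel" gives "ual".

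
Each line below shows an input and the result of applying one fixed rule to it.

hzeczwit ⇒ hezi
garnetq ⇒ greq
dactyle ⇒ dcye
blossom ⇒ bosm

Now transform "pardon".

In each case the input is transformed by: keep every other character starting from the first (positions 1st, 3rd, 5th, ...).
For "pardon" the result is "pro".

pro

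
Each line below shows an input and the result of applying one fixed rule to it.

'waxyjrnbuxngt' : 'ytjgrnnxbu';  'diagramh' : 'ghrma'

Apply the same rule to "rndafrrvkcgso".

aofsrgrcvk

The rule is to delete the first 3 characters, then take characters alternately from the front and the back (1st, last, 2nd, 2nd-last, ...).
On "rndafrrvkcgso": the first step gives "afrrvkcgso", and the second then gives "aofsrgrcvk".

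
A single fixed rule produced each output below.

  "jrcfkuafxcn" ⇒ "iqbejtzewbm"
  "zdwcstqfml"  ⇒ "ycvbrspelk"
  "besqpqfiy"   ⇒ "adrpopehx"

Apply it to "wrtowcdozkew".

The pattern: shift every letter 1 place backward in the alphabet (wrapping around).
So "wrtowcdozkew" becomes "vqsnvbcnyjdv".

vqsnvbcnyjdv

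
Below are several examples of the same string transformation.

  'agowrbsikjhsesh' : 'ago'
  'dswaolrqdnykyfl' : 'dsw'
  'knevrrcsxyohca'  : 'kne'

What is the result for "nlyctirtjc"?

nly

The transformation: keep only the first 3 characters.
For "nlyctirtjc" the result is "nly".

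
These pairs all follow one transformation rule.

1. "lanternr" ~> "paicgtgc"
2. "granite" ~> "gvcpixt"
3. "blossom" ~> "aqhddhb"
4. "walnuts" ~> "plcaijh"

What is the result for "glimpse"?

Looking at the pairs, the operation is to swap each adjacent pair of characters (1↔2, 3↔4, ...), then shift every letter 11 places backward in the alphabet (wrapping around).
Working it through for "glimpse": intermediate "lgmispe", final "avbxhet".

avbxhet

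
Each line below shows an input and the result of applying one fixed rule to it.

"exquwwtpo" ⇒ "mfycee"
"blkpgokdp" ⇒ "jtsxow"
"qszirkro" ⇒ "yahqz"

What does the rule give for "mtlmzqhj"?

ubtuh

The transformation: delete the last 3 characters, then shift every letter 8 places forward in the alphabet (wrapping around).
Starting from "mtlmzqhj": after the first operation, "mtlmz"; after the second, "ubtuh".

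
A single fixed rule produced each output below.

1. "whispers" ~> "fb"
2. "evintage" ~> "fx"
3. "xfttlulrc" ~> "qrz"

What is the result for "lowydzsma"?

Each output is the input with this applied: shift every letter 3 places backward in the alphabet (wrapping around), then keep one character in every 3, starting at position 3 (positions 3rd, 6th, 9th, ...).
On "lowydzsma": the first step gives "iltvawpjx", and the second then gives "twx".

twx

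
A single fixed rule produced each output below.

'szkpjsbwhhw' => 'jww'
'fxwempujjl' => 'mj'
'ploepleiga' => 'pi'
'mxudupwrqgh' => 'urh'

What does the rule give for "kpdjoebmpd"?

om

The rule is to delete the first 3 characters, then keep one character in every 3, starting at position 2 (positions 2nd, 5th, 8th, ...).
Working it through for "kpdjoebmpd": intermediate "joebmpd", final "om".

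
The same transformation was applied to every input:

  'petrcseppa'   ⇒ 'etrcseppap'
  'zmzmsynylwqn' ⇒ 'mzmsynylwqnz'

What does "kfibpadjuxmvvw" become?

fibpadjuxmvvwk

Rule — move the first character to the end.
So "kfibpadjuxmvvw" becomes "fibpadjuxmvvwk".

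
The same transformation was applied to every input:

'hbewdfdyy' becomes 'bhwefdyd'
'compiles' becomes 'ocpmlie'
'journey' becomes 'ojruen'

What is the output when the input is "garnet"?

agnre

The transformation: delete the last character, then swap each adjacent pair of characters (1↔2, 3↔4, ...).
For "garnet", step one produces "garne"; step two turns that into "agnre".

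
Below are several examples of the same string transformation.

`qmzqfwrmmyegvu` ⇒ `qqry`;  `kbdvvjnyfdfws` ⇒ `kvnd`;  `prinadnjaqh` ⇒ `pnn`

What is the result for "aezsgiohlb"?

aso

The rule is to delete the last 2 characters, then keep one character in every 3, starting at position 1 (positions 1st, 4th, 7th, ...).
Applying both steps to "aezsgiohlb": "aezsgioh", then "aso".
(Check on "prinadnjaqh": → "prinadnja" → "pnn" ✓)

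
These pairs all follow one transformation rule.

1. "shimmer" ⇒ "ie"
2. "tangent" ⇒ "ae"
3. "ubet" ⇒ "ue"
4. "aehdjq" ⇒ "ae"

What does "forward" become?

Looking at the pairs, the operation is to keep only the vowels.
For "forward" the result is "oa".

oa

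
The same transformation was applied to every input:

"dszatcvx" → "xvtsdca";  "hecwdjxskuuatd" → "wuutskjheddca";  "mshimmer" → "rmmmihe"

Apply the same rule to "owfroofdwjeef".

wrooojfffeed

Each output is the input with this applied: sort the characters into reverse alphabetical order, then delete the first character.
Applying both steps to "owfroofdwjeef": "wwrooojfffeed", then "wrooojfffeed".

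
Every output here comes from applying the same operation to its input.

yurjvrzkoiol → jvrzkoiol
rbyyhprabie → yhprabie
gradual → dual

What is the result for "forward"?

Each output is the input with this applied: delete the first 3 characters.
On "forward" that produces "ward".

ward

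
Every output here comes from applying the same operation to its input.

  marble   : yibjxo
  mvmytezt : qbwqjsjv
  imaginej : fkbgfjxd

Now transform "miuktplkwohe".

ihtlebjfrhqm

What's happening: shift every letter 3 places backward in the alphabet (wrapping around), then swap the front and back halves of the string.
Starting from "miuktplkwohe": after the first operation, "jfrhqmihtleb"; after the second, "ihtlebjfrhqm".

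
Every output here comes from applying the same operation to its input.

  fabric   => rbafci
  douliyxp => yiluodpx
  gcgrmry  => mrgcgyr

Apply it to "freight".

Rule — reverse the string, then move the first 2 characters to the end (rotate left by 2).
"freight" → "thgierf" → "gierfth".
(Check on "gcgrmry": → "yrmrgcg" → "mrgcgyr" ✓)

gierfth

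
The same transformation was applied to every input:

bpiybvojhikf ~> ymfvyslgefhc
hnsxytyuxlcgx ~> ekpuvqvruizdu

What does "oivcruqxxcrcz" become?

lfszornuuzozw

Each output is the input with this applied: shift every letter 3 places backward in the alphabet (wrapping around).
Applying that to "oivcruqxxcrcz" gives "lfszornuuzozw".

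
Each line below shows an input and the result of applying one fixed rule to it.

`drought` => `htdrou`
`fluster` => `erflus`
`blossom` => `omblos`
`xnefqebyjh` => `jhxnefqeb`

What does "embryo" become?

Rule — move the last 3 characters to the front (rotate right by 3), then delete the first character.
For "embryo", step one produces "ryoemb"; step two turns that into "yoemb".

yoemb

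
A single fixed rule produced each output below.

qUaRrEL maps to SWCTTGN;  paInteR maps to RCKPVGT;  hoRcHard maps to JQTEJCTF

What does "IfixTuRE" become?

KHKZVWTG

Rule — shift every letter 2 places forward in the alphabet (wrapping around), then convert every letter to uppercase.
On "IfixTuRE": the first step gives "KhkzVwTG", and the second then gives "KHKZVWTG".
(Check on "qUaRrEL": → "sWcTtGN" → "SWCTTGN" ✓)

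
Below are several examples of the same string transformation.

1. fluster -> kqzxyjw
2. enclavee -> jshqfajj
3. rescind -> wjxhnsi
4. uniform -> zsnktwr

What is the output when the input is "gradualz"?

lwfizfqe

Rule — shift every letter 5 places forward in the alphabet (wrapping around).
Doing the same to "gradualz": "lwfizfqe".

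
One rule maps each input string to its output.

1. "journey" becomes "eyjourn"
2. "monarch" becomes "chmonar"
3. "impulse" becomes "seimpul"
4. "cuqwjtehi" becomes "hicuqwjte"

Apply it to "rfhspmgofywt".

wtrfhspmgofy

Each output is the input with this applied: move the last 2 characters to the front (rotate right by 2).
On "rfhspmgofywt" that produces "wtrfhspmgofy".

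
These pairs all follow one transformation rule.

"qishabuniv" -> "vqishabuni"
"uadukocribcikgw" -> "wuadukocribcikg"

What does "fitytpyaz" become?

zfitytpya

Rule — move the last character to the front.
Applying that to "fitytpyaz" gives "zfitytpya".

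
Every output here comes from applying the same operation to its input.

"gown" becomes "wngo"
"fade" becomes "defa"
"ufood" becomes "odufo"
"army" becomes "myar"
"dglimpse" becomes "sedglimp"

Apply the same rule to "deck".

What's happening: move the last 2 characters to the front (rotate right by 2).
Doing the same to "deck": "ckde".

ckde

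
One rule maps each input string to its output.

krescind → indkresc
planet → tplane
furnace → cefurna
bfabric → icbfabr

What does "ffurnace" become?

aceffurn

The transformation: move the first 3 characters to the end (rotate left by 3), then move the first 2 characters to the end (rotate left by 2).
Applying both steps to "ffurnace": "rnaceffu", then "aceffurn".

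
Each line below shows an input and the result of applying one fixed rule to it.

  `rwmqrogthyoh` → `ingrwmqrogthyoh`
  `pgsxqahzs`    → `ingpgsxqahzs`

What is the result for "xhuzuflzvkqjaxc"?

ingxhuzuflzvkqjaxc

What's happening: prepend "ing".
Doing the same to "xhuzuflzvkqjaxc": "ingxhuzuflzvkqjaxc".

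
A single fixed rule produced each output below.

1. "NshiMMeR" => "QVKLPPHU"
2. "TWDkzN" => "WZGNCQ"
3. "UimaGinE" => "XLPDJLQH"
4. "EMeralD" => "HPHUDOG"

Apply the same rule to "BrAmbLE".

Each output is the input with this applied: shift every letter 3 places forward in the alphabet (wrapping around), then convert every letter to uppercase.
On "BrAmbLE": the first step gives "EuDpeOH", and the second then gives "EUDPEOH".

EUDPEOH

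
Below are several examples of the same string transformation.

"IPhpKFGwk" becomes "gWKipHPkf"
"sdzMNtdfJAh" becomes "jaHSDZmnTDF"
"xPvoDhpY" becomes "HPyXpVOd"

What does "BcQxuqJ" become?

UQjbCqX

In each case the input is transformed by: flip the case of every letter, then move the last 3 characters to the front (rotate right by 3).
Starting from "BcQxuqJ": after the first operation, "bCqXUQj"; after the second, "UQjbCqX".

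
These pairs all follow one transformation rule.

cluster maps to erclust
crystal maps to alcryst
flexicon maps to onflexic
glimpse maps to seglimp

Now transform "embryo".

In each case the input is transformed by: move the last 2 characters to the front (rotate right by 2).
"embryo" → "yoembr".

yoembr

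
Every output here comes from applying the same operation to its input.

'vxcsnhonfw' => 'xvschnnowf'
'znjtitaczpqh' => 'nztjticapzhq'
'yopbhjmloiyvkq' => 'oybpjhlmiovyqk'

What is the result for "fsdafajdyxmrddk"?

sfadafdjxyrmddk

Looking at the pairs, the operation is to swap each adjacent pair of characters (1↔2, 3↔4, ...).
Applying that to "fsdafajdyxmrddk" gives "sfadafdjxyrmddk".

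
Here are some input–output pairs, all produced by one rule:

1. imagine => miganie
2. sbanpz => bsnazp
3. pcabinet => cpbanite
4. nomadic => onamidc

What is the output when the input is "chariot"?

hcraoit

The rule is to swap each adjacent pair of characters (1↔2, 3↔4, ...).
"chariot" → "hcraoit".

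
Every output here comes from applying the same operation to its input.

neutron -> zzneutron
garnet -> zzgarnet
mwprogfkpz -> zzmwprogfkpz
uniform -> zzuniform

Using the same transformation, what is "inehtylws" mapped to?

What's happening: prepend "zz".
Applying that to "inehtylws" gives "zzinehtylws".

zzinehtylws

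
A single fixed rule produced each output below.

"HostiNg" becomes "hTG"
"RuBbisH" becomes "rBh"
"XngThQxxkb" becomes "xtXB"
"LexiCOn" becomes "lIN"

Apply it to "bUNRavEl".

Bre

The rule is to keep one character in every 3, starting at position 1 (positions 1st, 4th, 7th, ...), then flip the case of every letter.
On "bUNRavEl": the first step gives "bRE", and the second then gives "Bre".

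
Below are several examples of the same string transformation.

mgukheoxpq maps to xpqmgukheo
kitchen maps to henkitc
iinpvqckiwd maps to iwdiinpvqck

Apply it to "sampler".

lersamp

Each output is the input with this applied: move the last 3 characters to the front (rotate right by 3).
So "sampler" becomes "lersamp".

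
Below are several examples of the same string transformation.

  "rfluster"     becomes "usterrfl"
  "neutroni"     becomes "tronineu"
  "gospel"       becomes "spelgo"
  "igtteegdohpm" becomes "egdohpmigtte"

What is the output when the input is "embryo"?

bryoem

The transformation: move the last character to the front, then swap the front and back halves of the string.
"embryo" → "oembry" → "bryoem".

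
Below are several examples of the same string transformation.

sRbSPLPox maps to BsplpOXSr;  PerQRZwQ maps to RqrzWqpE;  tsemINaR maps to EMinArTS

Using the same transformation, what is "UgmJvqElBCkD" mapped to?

What's happening: flip the case of every letter, then move the first 2 characters to the end (rotate left by 2).
For "UgmJvqElBCkD", step one produces "uGMjVQeLbcKd"; step two turns that into "MjVQeLbcKduG".

MjVQeLbcKduG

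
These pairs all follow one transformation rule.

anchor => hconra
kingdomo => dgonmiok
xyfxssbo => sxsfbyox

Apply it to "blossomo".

What's happening: swap the front and back halves of the string, then take characters alternately from the front and the back (1st, last, 2nd, 2nd-last, ...).
Applying both steps to "blossomo": "somoblos", then "ssoomlob".

ssoomlob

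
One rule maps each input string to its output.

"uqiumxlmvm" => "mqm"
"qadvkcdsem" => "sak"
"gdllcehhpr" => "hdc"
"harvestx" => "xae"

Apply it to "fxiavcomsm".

mxv

Looking at the pairs, the operation is to keep one character in every 3, starting at position 2 (positions 2nd, 5th, 8th, ...), then move the last character to the front.
"fxiavcomsm" → "xvm" → "mxv".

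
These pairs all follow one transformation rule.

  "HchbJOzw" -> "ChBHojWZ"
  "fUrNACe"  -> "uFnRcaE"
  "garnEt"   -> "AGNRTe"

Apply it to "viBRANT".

IVrbnat

In each case the input is transformed by: swap each adjacent pair of characters (1↔2, 3↔4, ...), then flip the case of every letter.
Working it through for "viBRANT": intermediate "ivRBNAT", final "IVrbnat".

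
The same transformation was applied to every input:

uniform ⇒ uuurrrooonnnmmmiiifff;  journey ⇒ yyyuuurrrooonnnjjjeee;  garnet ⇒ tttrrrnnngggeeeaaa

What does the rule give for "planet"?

tttpppnnnllleeeaaa

What's happening: repeat every character 3 times, then sort the characters into reverse alphabetical order.
For "planet", step one produces "ppplllaaannneeettt"; step two turns that into "tttpppnnnllleeeaaa".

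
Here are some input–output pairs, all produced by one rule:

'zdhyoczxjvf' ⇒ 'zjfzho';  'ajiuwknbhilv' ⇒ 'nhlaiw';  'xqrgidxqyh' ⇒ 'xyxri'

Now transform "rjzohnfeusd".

Looking at the pairs, the operation is to keep every other character starting from the first (positions 1st, 3rd, 5th, ...), then move the first 3 characters to the end (rotate left by 3).
On "rjzohnfeusd" that produces "fudrzh".

fudrzh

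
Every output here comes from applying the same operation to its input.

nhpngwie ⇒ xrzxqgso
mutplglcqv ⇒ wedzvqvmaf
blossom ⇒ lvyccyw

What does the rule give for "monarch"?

wyxkbmr

The transformation: shift every letter 10 places forward in the alphabet (wrapping around).
"monarch" → "wyxkbmr".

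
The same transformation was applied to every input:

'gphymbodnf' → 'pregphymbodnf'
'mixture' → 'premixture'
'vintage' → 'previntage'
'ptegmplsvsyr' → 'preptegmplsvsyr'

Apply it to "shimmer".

preshimmer

The transformation: prepend "pre".
So "shimmer" becomes "preshimmer".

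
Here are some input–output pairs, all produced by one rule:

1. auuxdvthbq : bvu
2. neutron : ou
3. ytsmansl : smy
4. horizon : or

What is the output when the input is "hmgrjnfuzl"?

Looking at the pairs, the operation is to reverse the string, then keep one character in every 3, starting at position 2 (positions 2nd, 5th, 8th, ...).
On "hmgrjnfuzl": the first step gives "lzufnjrgmh", and the second then gives "zng".

zng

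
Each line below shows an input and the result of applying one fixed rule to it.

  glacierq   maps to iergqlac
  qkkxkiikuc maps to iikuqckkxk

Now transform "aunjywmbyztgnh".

What's happening: swap the first and last characters, then swap the front and back halves of the string.
"aunjywmbyztgnh" → "hunjywmbyztgna" → "byztgnahunjywm".
(Check on "glacierq": → "qlacierg" → "iergqlac" ✓)

byztgnahunjywm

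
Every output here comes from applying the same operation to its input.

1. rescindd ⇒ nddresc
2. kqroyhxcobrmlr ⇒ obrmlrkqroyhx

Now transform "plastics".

Rule — swap the front and back halves of the string, then delete the first character.
Applying both steps to "plastics": "ticsplas", then "icsplas".

icsplas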